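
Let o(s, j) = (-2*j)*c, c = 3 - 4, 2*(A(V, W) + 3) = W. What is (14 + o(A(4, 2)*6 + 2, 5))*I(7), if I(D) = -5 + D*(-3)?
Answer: -624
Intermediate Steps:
A(V, W) = -3 + W/2
I(D) = -5 - 3*D
c = -1
o(s, j) = 2*j (o(s, j) = -2*j*(-1) = 2*j)
(14 + o(A(4, 2)*6 + 2, 5))*I(7) = (14 + 2*5)*(-5 - 3*7) = (14 + 10)*(-5 - 21) = 24*(-26) = -624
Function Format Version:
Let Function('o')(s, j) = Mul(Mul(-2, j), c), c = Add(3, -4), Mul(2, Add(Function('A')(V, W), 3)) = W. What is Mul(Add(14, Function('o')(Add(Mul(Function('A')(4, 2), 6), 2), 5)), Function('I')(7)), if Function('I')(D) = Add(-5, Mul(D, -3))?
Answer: -624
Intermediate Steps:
Function('A')(V, W) = Add(-3, Mul(Rational(1, 2), W))
Function('I')(D) = Add(-5, Mul(-3, D))
c = -1
Function('o')(s, j) = Mul(2, j) (Function('o')(s, j) = Mul(Mul(-2, j), -1) = Mul(2, j))
Mul(Add(14, Function('o')(Add(Mul(Function('A')(4, 2), 6), 2), 5)), Function('I')(7)) = Mul(Add(14, Mul(2, 5)), Add(-5, Mul(-3, 7))) = Mul(Add(14, 10), Add(-5, -21)) = Mul(24, -26) = -624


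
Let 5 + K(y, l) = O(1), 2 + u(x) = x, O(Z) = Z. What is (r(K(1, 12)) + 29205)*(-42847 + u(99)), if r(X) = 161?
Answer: -1255396500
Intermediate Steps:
u(x) = -2 + x
K(y, l) = -4 (K(y, l) = -5 + 1 = -4)
(r(K(1, 12)) + 29205)*(-42847 + u(99)) = (161 + 29205)*(-42847 + (-2 + 99)) = 29366*(-42847 + 97) = 29366*(-42750) = -1255396500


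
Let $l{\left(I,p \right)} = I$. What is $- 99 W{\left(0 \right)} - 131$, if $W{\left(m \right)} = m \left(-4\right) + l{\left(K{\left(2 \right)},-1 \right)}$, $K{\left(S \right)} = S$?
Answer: $-329$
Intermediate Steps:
$W{\left(m \right)} = 2 - 4 m$ ($W{\left(m \right)} = m \left(-4\right) + 2 = - 4 m + 2 = 2 - 4 m$)
$- 99 W{\left(0 \right)} - 131 = - 99 \left(2 - 0\right) - 131 = - 99 \left(2 + 0\right) - 131 = \left(-99\right) 2 - 131 = -198 - 131 = -329$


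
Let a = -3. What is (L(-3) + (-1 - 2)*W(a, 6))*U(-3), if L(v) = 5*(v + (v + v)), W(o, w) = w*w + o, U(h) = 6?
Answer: -864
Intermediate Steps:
W(o, w) = o + w² (W(o, w) = w² + o = o + w²)
L(v) = 15*v (L(v) = 5*(v + 2*v) = 5*(3*v) = 15*v)
(L(-3) + (-1 - 2)*W(a, 6))*U(-3) = (15*(-3) + (-1 - 2)*(-3 + 6²))*6 = (-45 - 3*(-3 + 36))*6 = (-45 - 3*33)*6 = (-45 - 99)*6 = -144*6 = -864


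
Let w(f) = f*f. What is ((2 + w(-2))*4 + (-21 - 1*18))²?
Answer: 225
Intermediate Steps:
w(f) = f²
((2 + w(-2))*4 + (-21 - 1*18))² = ((2 + (-2)²)*4 + (-21 - 1*18))² = ((2 + 4)*4 + (-21 - 18))² = (6*4 - 39)² = (24 - 39)² = (-15)² = 225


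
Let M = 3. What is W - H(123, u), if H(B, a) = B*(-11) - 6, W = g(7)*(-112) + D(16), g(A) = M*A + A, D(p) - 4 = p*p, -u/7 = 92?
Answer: -1517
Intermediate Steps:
u = -644 (u = -7*92 = -644)
D(p) = 4 + p**2 (D(p) = 4 + p*p = 4 + p**2)
g(A) = 4*A (g(A) = 3*A + A = 4*A)
W = -2876 (W = (4*7)*(-112) + (4 + 16**2) = 28*(-112) + (4 + 256) = -3136 + 260 = -2876)
H(B, a) = -6 - 11*B (H(B, a) = -11*B - 6 = -6 - 11*B)
W - H(123, u) = -2876 - (-6 - 11*123) = -2876 - (-6 - 1353) = -2876 - 1*(-1359) = -2876 + 1359 = -1517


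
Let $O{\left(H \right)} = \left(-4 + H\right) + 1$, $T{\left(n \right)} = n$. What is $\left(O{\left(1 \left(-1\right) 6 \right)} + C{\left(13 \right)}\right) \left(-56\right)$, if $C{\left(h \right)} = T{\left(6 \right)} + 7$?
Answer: $-224$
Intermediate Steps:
$O{\left(H \right)} = -3 + H$
$C{\left(h \right)} = 13$ ($C{\left(h \right)} = 6 + 7 = 13$)
$\left(O{\left(1 \left(-1\right) 6 \right)} + C{\left(13 \right)}\right) \left(-56\right) = \left(\left(-3 + 1 \left(-1\right) 6\right) + 13\right) \left(-56\right) = \left(\left(-3 - 6\right) + 13\right) \left(-56\right) = \left(-9 + 13\right) \left(-56\right) = 4 \left(-56\right) = -224$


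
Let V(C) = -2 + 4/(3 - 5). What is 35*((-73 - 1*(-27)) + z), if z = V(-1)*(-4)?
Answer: -1050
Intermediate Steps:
V(C) = -4 (V(C) = -2 + 4/(-2) = -2 + 4*(-½) = -2 - 2 = -4)
z = 16 (z = -4*(-4) = 16)
35*((-73 - 1*(-27)) + z) = 35*((-73 - 1*(-27)) + 16) = 35*((-73 + 27) + 16) = 35*(-46 + 16) = 35*(-30) = -1050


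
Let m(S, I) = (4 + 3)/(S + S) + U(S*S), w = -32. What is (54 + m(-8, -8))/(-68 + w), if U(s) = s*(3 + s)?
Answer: -13893/320 ≈ -43.416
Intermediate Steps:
m(S, I) = 7/(2*S) + S**2*(3 + S**2) (m(S, I) = (4 + 3)/(S + S) + (S*S)*(3 + S*S) = 7/((2*S)) + S**2*(3 + S**2) = 7*(1/(2*S)) + S**2*(3 + S**2) = 7/(2*S) + S**2*(3 + S**2))
(54 + m(-8, -8))/(-68 + w) = (54 + ((-8)**4 + 3*(-8)**2 + (7/2)/(-8)))/(-68 - 32) = (54 + (4096 + 3*64 + (7/2)*(-1/8)))/(-100) = (54 + (4096 + 192 - 7/16))*(-1/100) = (54 + 68601/16)*(-1/100) = (69465/16)*(-1/100) = -13893/320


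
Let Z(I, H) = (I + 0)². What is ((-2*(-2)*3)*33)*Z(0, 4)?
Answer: 0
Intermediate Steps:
Z(I, H) = I²
((-2*(-2)*3)*33)*Z(0, 4) = ((-2*(-2)*3)*33)*0² = ((4*3)*33)*0 = (12*33)*0 = 396*0 = 0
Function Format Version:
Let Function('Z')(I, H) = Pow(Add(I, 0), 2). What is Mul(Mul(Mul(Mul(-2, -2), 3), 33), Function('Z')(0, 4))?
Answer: 0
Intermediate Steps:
Function('Z')(I, H) = Pow(I, 2)
Mul(Mul(Mul(Mul(-2, -2), 3), 33), Function('Z')(0, 4)) = Mul(Mul(Mul(Mul(-2, -2), 3), 33), Pow(0, 2)) = Mul(Mul(Mul(4, 3), 33), 0) = Mul(Mul(12, 33), 0) = Mul(396, 0) = 0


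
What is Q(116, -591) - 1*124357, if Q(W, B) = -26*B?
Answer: -108991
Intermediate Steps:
Q(116, -591) - 1*124357 = -26*(-591) - 1*124357 = 15366 - 124357 = -108991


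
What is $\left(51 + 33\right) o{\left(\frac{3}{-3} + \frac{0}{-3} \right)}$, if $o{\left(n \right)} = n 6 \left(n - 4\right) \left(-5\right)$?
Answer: $-12600$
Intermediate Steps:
$o{\left(n \right)} = 6 n \left(20 - 5 n\right)$ ($o{\left(n \right)} = 6 n \left(-4 + n\right) \left(-5\right) = 6 n \left(20 - 5 n\right)$)
$\left(51 + 33\right) o{\left(\frac{3}{-3} + \frac{0}{-3} \right)} = \left(51 + 33\right) 30 \left(\frac{3}{-3} + \frac{0}{-3}\right) \left(4 - \left(\frac{3}{-3} + \frac{0}{-3}\right)\right) = 84 \cdot 30 \left(3 \left(- \frac{1}{3}\right) + 0 \left(- \frac{1}{3}\right)\right) \left(4 - \left(3 \left(- \frac{1}{3}\right) + 0 \left(- \frac{1}{3}\right)\right)\right) = 84 \cdot 30 \left(-1 + 0\right) \left(4 - \left(-1 + 0\right)\right) = 84 \cdot 30 \left(-1\right) \left(4 - -1\right) = 84 \cdot 30 \left(-1\right) \left(4 + 1\right) = 84 \cdot 30 \left(-1\right) 5 = 84 \left(-150\right) = -12600$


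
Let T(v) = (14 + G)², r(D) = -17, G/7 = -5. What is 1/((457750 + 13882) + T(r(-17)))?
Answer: 1/472073 ≈ 2.1183e-6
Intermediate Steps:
G = -35 (G = 7*(-5) = -35)
T(v) = 441 (T(v) = (14 - 35)² = (-21)² = 441)
1/((457750 + 13882) + T(r(-17))) = 1/((457750 + 13882) + 441) = 1/(471632 + 441) = 1/472073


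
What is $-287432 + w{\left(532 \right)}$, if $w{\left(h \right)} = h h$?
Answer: $-4408$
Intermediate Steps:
$w{\left(h \right)} = h^{2}$
$-287432 + w{\left(532 \right)} = -287432 + 532^{2} = -287432 + 283024 = -4408$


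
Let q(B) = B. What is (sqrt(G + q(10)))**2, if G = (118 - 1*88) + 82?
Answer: 122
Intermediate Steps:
G = 112 (G = (118 - 88) + 82 = 30 + 82 = 112)
(sqrt(G + q(10)))**2 = (sqrt(112 + 10))**2 = (sqrt(122))**2 = 122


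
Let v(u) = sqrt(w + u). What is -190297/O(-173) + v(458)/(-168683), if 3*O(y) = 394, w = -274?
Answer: -570891/394 - 2*sqrt(46)/168683 ≈ -1449.0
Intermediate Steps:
v(u) = sqrt(-274 + u)
O(y) = 394/3 (O(y) = (1/3)*394 = 394/3)
-190297/O(-173) + v(458)/(-168683) = -190297/394/3 + sqrt(-274 + 458)/(-168683) = -190297*3/394 + sqrt(184)*(-1/168683) = -570891/394 + (2*sqrt(46))*(-1/168683) = -570891/394 - 2*sqrt(46)/168683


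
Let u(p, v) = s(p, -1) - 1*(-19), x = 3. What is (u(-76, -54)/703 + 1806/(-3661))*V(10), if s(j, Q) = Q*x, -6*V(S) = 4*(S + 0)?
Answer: 3460120/1103007 ≈ 3.1370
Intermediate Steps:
V(S) = -2*S/3 (V(S) = -2*(S + 0)/3 = -2*S/3)
s(j, Q) = 3*Q (s(j, Q) = Q*3 = 3*Q)
u(p, v) = 16 (u(p, v) = 3*(-1) - 1*(-19) = -3 + 19 = 16)
(u(-76, -54)/703 + 1806/(-3661))*V(10) = (16/703 + 1806/(-3661))*(-⅔*10) = (16*(1/703) + 1806*(-1/3661))*(-20/3) = (16/703 - 258/523)*(-20/3) = -173006/367669*(-20/3) = 3460120/1103007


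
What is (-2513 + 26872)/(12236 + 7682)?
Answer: 24359/19918 ≈ 1.2230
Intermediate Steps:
(-2513 + 26872)/(12236 + 7682) = 24359/19918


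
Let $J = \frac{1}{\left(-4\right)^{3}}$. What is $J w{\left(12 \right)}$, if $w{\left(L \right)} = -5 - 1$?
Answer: $\frac{3}{32} \approx 0.09375$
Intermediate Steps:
$w{\left(L \right)} = -6$ ($w{\left(L \right)} = -5 - 1 = -6$)
$J = - \frac{1}{64}$ ($J = \frac{1}{-64} = - \frac{1}{64} \approx -0.015625$)
$J w{\left(12 \right)} = \left(- \frac{1}{64}\right) \left(-6\right) = \frac{3}{32}$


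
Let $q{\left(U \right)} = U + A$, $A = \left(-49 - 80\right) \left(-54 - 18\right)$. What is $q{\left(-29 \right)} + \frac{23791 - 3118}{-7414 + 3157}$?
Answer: $\frac{4377210}{473} \approx 9254.1$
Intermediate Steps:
$A = 9288$ ($A = - 129 \left(-54 - 18\right) = \left(-129\right) \left(-72\right) = 9288$)
$q{\left(U \right)} = 9288 + U$ ($q{\left(U \right)} = U + 9288 = 9288 + U$)
$q{\left(-29 \right)} + \frac{23791 - 3118}{-7414 + 3157} = \left(9288 - 29\right) + \frac{23791 - 3118}{-7414 + 3157} = 9259 + \frac{20673}{-4257} = 9259 + 20673 \left(- \frac{1}{4257}\right) = 9259 - \frac{2297}{473} = \frac{4377210}{473}$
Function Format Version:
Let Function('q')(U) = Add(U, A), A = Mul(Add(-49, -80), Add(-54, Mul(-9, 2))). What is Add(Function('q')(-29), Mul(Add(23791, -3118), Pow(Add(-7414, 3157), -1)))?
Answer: Rational(4377210, 473) ≈ 9254.1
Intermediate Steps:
A = 9288 (A = Mul(-129, Add(-54, -18)) = Mul(-129, -72) = 9288)
Function('q')(U) = Add(9288, U) (Function('q')(U) = Add(U, 9288) = Add(9288, U))
Add(Function('q')(-29), Mul(Add(23791, -3118), Pow(Add(-7414, 3157), -1))) = Add(Add(9288, -29), Mul(Add(23791, -3118), Pow(Add(-7414, 3157), -1))) = Add(9259, Mul(20673, Pow(-4257, -1))) = Add(9259, Mul(20673, Rational(-1, 4257))) = Add(9259, Rational(-2297, 473)) = Rational(4377210, 473)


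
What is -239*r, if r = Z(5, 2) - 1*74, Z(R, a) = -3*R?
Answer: 21271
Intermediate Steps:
r = -89 (r = -3*5 - 1*74 = -15 - 74 = -89)
-239*r = -239*(-89) = 21271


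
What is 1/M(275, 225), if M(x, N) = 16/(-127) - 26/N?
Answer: -28575/6902 ≈ -4.1401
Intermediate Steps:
M(x, N) = -16/127 - 26/N (M(x, N) = 16*(-1/127) - 26/N = -16/127 - 26/N)
1/M(275, 225) = 1/(-16/127 - 26/225) = 1/(-6902/28575) = -28575/6902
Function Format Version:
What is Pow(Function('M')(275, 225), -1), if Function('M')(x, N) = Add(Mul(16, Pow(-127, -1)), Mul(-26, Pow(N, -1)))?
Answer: Rational(-28575, 6902) ≈ -4.1401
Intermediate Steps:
Function('M')(x, N) = Add(Rational(-16, 127), Mul(-26, Pow(N, -1))) (Function('M')(x, N) = Add(Mul(16, Rational(-1, 127)), Mul(-26, Pow(N, -1))) = Add(Rational(-16, 127), Mul(-26, Pow(N, -1))))
Pow(Function('M')(275, 225), -1) = Pow(Add(Rational(-16, 127), Mul(-26, Pow(225, -1))), -1) = Pow(Add(Rational(-16, 127), Mul(-26, Rational(1, 225))), -1) = Pow(Add(Rational(-16, 127), Rational(-26, 225)), -1) = Pow(Rational(-6902, 28575), -1) = Rational(-28575, 6902)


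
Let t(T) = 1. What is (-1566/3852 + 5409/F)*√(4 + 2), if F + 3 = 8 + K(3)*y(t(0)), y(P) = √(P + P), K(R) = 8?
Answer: -5796591*√6/22042 + 86544*√3/103 ≈ 811.16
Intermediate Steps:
y(P) = √2*√P (y(P) = √(2*P) = √2*√P)
F = 5 + 8*√2 (F = -3 + (8 + 8*(√2*√1)) = -3 + (8 + 8*(√2*1)) = -3 + (8 + 8*√2) = 5 + 8*√2 ≈ 16.314)
(-1566/3852 + 5409/F)*√(4 + 2) = (-1566/3852 + 5409/(5 + 8*√2))*√(4 + 2) = (-1566*1/3852 + 5409/(5 + 8*√2))*√6 = (-87/214 + 5409/(5 + 8*√2))*√6 = √6*(-87/214 + 5409/(5 + 8*√2))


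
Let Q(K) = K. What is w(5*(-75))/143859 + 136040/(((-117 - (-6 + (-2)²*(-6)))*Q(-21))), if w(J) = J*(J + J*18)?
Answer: 8150697995/87610131 ≈ 93.034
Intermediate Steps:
w(J) = 19*J² (w(J) = J*(J + 18*J) = J*(19*J) = 19*J²)
w(5*(-75))/143859 + 136040/(((-117 - (-6 + (-2)²*(-6)))*Q(-21))) = (19*(5*(-75))²)/143859 + 136040/(((-117 - (-6 + (-2)²*(-6)))*(-21))) = (19*(-375)²)*(1/143859) + 136040/(((-117 - (-6 + 4*(-6)))*(-21))) = (19*140625)*(1/143859) + 136040/(((-117 - (-6 - 24))*(-21))) = 2671875*(1/143859) + 136040/(((-117 - 1*(-30))*(-21))) = 890625/47953 + 136040/(((-117 + 30)*(-21))) = 890625/47953 + 136040/((-87*(-21))) = 890625/47953 + 136040/1827 = 8150697995/87610131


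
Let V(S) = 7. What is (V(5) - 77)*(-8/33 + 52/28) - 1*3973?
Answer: -134839/33 ≈ -4086.0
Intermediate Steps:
(V(5) - 77)*(-8/33 + 52/28) - 1*3973 = (7 - 77)*(-8/33 + 52/28) - 1*3973 = -70*(-8*1/33 + 52*(1/28)) - 3973 = -70*(-8/33 + 13/7) - 3973 = -70*373/231 - 3973 = -3730/33 - 3973 = -134839/33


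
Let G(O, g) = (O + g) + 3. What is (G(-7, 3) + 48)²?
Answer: 2209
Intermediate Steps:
G(O, g) = 3 + O + g
(G(-7, 3) + 48)² = ((3 - 7 + 3) + 48)² = (-1 + 48)² = 47² = 2209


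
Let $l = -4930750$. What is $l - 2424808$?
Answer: $-7355558$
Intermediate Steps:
$l - 2424808 = -4930750 - 2424808 = -7355558$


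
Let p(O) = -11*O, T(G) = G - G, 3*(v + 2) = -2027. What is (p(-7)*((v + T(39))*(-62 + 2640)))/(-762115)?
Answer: 403562698/2286345 ≈ 176.51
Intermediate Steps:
v = -2033/3 (v = -2 + (1/3)*(-2027) = -2 - 2027/3 = -2033/3 ≈ -677.67)
T(G) = 0
(p(-7)*((v + T(39))*(-62 + 2640)))/(-762115) = ((-11*(-7))*((-2033/3 + 0)*(-62 + 2640)))/(-762115) = (77*(-2033/3*2578))*(-1/762115) = (77*(-5241074/3))*(-1/762115) = -403562698/3*(-1/762115) = 403562698/2286345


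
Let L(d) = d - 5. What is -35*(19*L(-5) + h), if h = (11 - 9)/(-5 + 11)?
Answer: 19915/3 ≈ 6638.3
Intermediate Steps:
h = ⅓ (h = 2/6 = 2*(⅙) = ⅓ ≈ 0.33333)
L(d) = -5 + d
-35*(19*L(-5) + h) = -35*(19*(-5 - 5) + ⅓) = -35*(19*(-10) + ⅓) = -35*(-190 + ⅓) = -35*(-569/3) = 19915/3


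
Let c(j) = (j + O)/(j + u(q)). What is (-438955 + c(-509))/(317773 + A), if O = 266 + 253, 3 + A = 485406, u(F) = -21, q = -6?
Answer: -2908077/5321041 ≈ -0.54652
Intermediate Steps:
A = 485403 (A = -3 + 485406 = 485403)
O = 519
c(j) = (519 + j)/(-21 + j) (c(j) = (j + 519)/(j - 21) = (519 + j)/(-21 + j))
(-438955 + c(-509))/(317773 + A) = (-438955 + (519 - 509)/(-21 - 509))/(317773 + 485403) = (-438955 + 10/(-530))/803176 = (-438955 - 1/530*10)*(1/803176) = (-438955 - 1/53)*(1/803176) = -23264616/53*1/803176 = -2908077/5321041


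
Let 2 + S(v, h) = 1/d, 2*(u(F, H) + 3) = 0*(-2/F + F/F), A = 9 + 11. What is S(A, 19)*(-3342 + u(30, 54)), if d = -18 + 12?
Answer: 14495/2 ≈ 7247.5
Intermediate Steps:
A = 20
u(F, H) = -3 (u(F, H) = -3 + (0*(-2/F + F/F))/2 = -3 + (0*(-2/F + 1))/2 = -3 + (0*(1 - 2/F))/2 = -3 + (½)*0 = -3 + 0 = -3)
d = -6
S(v, h) = -13/6 (S(v, h) = -2 + 1/(-6) = -2 - ⅙ = -13/6)
S(A, 19)*(-3342 + u(30, 54)) = -13*(-3342 - 3)/6 = -13/6*(-3345) = 14495/2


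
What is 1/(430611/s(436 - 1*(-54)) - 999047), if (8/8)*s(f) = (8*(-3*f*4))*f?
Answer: -7683200/7675878053937 ≈ -1.0010e-6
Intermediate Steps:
s(f) = -96*f² (s(f) = (8*(-3*f*4))*f = (8*(-12*f))*f = (-96*f)*f = -96*f²)
1/(430611/s(436 - 1*(-54)) - 999047) = 1/(430611/((-96*(436 - 1*(-54))²)) - 999047) = 1/(430611/((-96*(436 + 54)²)) - 999047) = 1/(430611/((-96*490²)) - 999047) = 1/(430611/((-96*240100)) - 999047) = 1/(430611/(-23049600) - 999047) = 1/(430611*(-1/23049600) - 999047) = 1/(-143537/7683200 - 999047) = 1/(-7675878053937/7683200) = -7683200/7675878053937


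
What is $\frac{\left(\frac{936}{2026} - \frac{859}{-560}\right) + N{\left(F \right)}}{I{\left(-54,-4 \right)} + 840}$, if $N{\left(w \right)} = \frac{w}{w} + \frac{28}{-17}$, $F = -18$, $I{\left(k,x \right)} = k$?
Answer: $\frac{13008119}{7579995360} \approx 0.0017161$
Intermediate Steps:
$N{\left(w \right)} = - \frac{11}{17}$ ($N{\left(w \right)} = 1 + 28 \left(- \frac{1}{17}\right) = 1 - \frac{28}{17} = - \frac{11}{17}$)
$\frac{\left(\frac{936}{2026} - \frac{859}{-560}\right) + N{\left(F \right)}}{I{\left(-54,-4 \right)} + 840} = \frac{\left(\frac{936}{2026} - \frac{859}{-560}\right) - \frac{11}{17}}{-54 + 840} = \frac{\left(936 \cdot \frac{1}{2026} - - \frac{859}{560}\right) - \frac{11}{17}}{786} = \left(\left(\frac{468}{1013} + \frac{859}{560}\right) - \frac{11}{17}\right) \frac{1}{786} = \left(\frac{1132247}{567280} - \frac{11}{17}\right) \frac{1}{786} = \frac{13008119}{9643760} \cdot \frac{1}{786} = \frac{13008119}{7579995360}$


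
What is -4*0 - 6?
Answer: -6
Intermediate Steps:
-4*0 - 6 = 0 - 6 = -6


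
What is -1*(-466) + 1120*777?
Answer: 870706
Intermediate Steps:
-1*(-466) + 1120*777 = 466 + 870240 = 870706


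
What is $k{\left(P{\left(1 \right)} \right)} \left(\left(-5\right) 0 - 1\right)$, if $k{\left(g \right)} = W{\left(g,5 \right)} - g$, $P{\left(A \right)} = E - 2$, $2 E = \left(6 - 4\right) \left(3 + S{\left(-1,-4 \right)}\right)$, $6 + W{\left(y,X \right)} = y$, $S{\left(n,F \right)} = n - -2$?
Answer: $6$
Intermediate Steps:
$S{\left(n,F \right)} = 2 + n$ ($S{\left(n,F \right)} = n + 2 = 2 + n$)
$W{\left(y,X \right)} = -6 + y$
$E = 4$ ($E = \frac{\left(6 - 4\right) \left(3 + \left(2 - 1\right)\right)}{2} = \frac{2 \left(3 + 1\right)}{2} = \frac{2 \cdot 4}{2} = \frac{1}{2} \cdot 8 = 4$)
$P{\left(A \right)} = 2$ ($P{\left(A \right)} = 4 - 2 = 2$)
$k{\left(g \right)} = -6$ ($k{\left(g \right)} = \left(-6 + g\right) - g = -6$)
$k{\left(P{\left(1 \right)} \right)} \left(\left(-5\right) 0 - 1\right) = - 6 \left(\left(-5\right) 0 - 1\right) = - 6 \left(0 - 1\right) = \left(-6\right) \left(-1\right) = 6$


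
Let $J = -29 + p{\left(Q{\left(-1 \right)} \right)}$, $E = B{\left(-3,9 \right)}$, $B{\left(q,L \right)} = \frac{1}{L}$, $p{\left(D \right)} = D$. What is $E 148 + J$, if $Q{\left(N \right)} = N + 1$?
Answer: $- \frac{113}{9} \approx -12.556$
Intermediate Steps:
$Q{\left(N \right)} = 1 + N$
$E = \frac{1}{9} \approx 0.11111$
$J = -29$ ($J = -29 + \left(1 - 1\right) = -29 + 0 = -29$)
$E 148 + J = \frac{1}{9} \cdot 148 - 29 = \frac{148}{9} - 29 = - \frac{113}{9}$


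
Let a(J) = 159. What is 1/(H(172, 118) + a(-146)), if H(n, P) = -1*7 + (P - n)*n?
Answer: -1/9136 ≈ -0.00010946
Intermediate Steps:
H(n, P) = -7 + n*(P - n)
1/(H(172, 118) + a(-146)) = 1/((-7 - 1*172² + 118*172) + 159) = 1/((-7 - 1*29584 + 20296) + 159) = 1/((-7 - 29584 + 20296) + 159) = 1/(-9295 + 159) = 1/(-9136) = -1/9136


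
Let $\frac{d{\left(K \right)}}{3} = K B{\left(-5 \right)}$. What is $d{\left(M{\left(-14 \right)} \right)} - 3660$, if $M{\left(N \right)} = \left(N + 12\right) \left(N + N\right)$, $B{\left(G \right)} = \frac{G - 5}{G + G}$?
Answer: $-3492$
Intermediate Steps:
$B{\left(G \right)} = \frac{-5 + G}{2 G}$
$M{\left(N \right)} = 2 N \left(12 + N\right)$ ($M{\left(N \right)} = \left(12 + N\right) 2 N = 2 N \left(12 + N\right)$)
$d{\left(K \right)} = 3 K$ ($d{\left(K \right)} = 3 K \frac{-5 - 5}{2 \left(-5\right)} = 3 K \frac{1}{2} \left(- \frac{1}{5}\right) \left(-10\right) = 3 K 1 = 3 K$)
$d{\left(M{\left(-14 \right)} \right)} - 3660 = 3 \cdot 2 \left(-14\right) \left(12 - 14\right) - 3660 = 3 \cdot 2 \left(-14\right) \left(-2\right) - 3660 = 3 \cdot 56 - 3660 = 168 - 3660 = -3492$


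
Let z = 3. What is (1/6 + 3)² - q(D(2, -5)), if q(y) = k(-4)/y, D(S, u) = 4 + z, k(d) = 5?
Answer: 2347/252 ≈ 9.3135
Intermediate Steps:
D(S, u) = 7 (D(S, u) = 4 + 3 = 7)
q(y) = 5/y
(1/6 + 3)² - q(D(2, -5)) = (1/6 + 3)² - 5/7 = (⅙ + 3)² - 5/7 = (19/6)² - 1*5/7 = 361/36 - 5/7 = 2347/252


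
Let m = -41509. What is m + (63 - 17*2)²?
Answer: -40668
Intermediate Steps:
m + (63 - 17*2)² = -41509 + (63 - 17*2)² = -41509 + (63 - 34)² = -41509 + 29² = -41509 + 841 = -40668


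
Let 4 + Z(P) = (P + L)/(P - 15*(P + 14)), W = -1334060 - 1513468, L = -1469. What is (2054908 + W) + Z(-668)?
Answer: -7246170745/9142 ≈ -7.9262e+5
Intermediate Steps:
W = -2847528
Z(P) = -4 + (-1469 + P)/(-210 - 14*P) (Z(P) = -4 + (P - 1469)/(P - 15*(P + 14)) = -4 + (-1469 + P)/(P - 15*(14 + P)) = -4 + (-1469 + P)/(P + (-210 - 15*P)) = -4 + (-1469 + P)/(-210 - 14*P))
(2054908 + W) + Z(-668) = (2054908 - 2847528) + (629 - 57*(-668))/(14*(15 - 668)) = -792620 + (1/14)*(629 + 38076)/(-653) = -792620 + (1/14)*(-1/653)*38705 = -792620 - 38705/9142 = -7246170745/9142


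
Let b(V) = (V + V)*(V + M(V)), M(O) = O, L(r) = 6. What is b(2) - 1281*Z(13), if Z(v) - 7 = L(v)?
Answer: -16637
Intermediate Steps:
Z(v) = 13 (Z(v) = 7 + 6 = 13)
b(V) = 4*V**2 (b(V) = (V + V)*(V + V) = (2*V)*(2*V) = 4*V**2)
b(2) - 1281*Z(13) = 4*2**2 - 1281*13 = 4*4 - 16653 = 16 - 16653 = -16637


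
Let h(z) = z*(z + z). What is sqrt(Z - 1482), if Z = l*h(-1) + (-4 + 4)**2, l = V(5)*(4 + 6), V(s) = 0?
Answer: I*sqrt(1482) ≈ 38.497*I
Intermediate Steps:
h(z) = 2*z**2 (h(z) = z*(2*z) = 2*z**2)
l = 0 (l = 0*(4 + 6) = 0*10 = 0)
Z = 0 (Z = 0*(2*(-1)**2) + (-4 + 4)**2 = 0*(2*1) + 0**2 = 0*2 + 0 = 0 + 0 = 0)
sqrt(Z - 1482) = sqrt(0 - 1482) = sqrt(-1482) = I*sqrt(1482)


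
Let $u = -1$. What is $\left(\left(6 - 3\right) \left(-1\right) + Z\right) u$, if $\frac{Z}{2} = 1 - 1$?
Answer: $3$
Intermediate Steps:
$Z = 0$ ($Z = 2 \left(1 - 1\right) = 2 \cdot 0 = 0$)
$\left(\left(6 - 3\right) \left(-1\right) + Z\right) u = \left(\left(6 - 3\right) \left(-1\right) + 0\right) \left(-1\right) = \left(3 \left(-1\right) + 0\right) \left(-1\right) = \left(-3 + 0\right) \left(-1\right) = \left(-3\right) \left(-1\right) = 3$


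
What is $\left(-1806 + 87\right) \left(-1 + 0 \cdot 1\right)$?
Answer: $1719$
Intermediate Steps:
$\left(-1806 + 87\right) \left(-1 + 0 \cdot 1\right) = - 1719 \left(-1 + 0\right) = \left(-1719\right) \left(-1\right) = 1719$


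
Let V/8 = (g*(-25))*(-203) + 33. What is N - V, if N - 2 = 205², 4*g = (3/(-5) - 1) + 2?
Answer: 37703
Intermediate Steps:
g = ⅒ (g = ((3/(-5) - 1) + 2)/4 = ((3*(-⅕) - 1) + 2)/4 = ((-⅗ - 1) + 2)/4 = (-8/5 + 2)/4 = (¼)*(⅖) = ⅒ ≈ 0.10000)
N = 42027 (N = 2 + 205² = 2 + 42025 = 42027)
V = 4324 (V = 8*(((⅒)*(-25))*(-203) + 33) = 8*(-5/2*(-203) + 33) = 8*(1015/2 + 33) = 8*(1081/2) = 4324)
N - V = 42027 - 1*4324 = 42027 - 4324 = 37703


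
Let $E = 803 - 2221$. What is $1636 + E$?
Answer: $218$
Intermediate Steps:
$E = -1418$ ($E = 803 - 2221 = -1418$)
$1636 + E = 1636 - 1418 = 218$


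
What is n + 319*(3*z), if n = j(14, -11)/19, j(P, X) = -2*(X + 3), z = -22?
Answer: -400010/19 ≈ -21053.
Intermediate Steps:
j(P, X) = -6 - 2*X (j(P, X) = -2*(3 + X) = -6 - 2*X)
n = 16/19 (n = (-6 - 2*(-11))/19 = (-6 + 22)*(1/19) = 16*(1/19) = 16/19 ≈ 0.84210)
n + 319*(3*z) = 16/19 + 319*(3*(-22)) = 16/19 + 319*(-66) = 16/19 - 21054 = -400010/19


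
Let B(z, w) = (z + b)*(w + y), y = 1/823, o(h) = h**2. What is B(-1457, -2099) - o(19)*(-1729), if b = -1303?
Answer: 5281524847/823 ≈ 6.4174e+6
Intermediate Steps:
y = 1/823 ≈ 0.0012151
B(z, w) = (-1303 + z)*(1/823 + w) (B(z, w) = (z - 1303)*(w + 1/823) = (-1303 + z)*(1/823 + w))
B(-1457, -2099) - o(19)*(-1729) = (-1303/823 - 1303*(-2099) + (1/823)*(-1457) - 2099*(-1457)) - 19**2*(-1729) = (-1303/823 + 2734997 - 1457/823 + 3058243) - 361*(-1729) = 4767833760/823 - 1*(-624169) = 4767833760/823 + 624169 = 5281524847/823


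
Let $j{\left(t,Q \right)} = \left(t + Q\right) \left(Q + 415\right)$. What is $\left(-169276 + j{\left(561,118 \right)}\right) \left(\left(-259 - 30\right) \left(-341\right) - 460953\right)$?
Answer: $-69810244924$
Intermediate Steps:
$j{\left(t,Q \right)} = \left(415 + Q\right) \left(Q + t\right)$ ($j{\left(t,Q \right)} = \left(Q + t\right) \left(415 + Q\right) = \left(415 + Q\right) \left(Q + t\right)$)
$\left(-169276 + j{\left(561,118 \right)}\right) \left(\left(-259 - 30\right) \left(-341\right) - 460953\right) = \left(-169276 + \left(118^{2} + 415 \cdot 118 + 415 \cdot 561 + 118 \cdot 561\right)\right) \left(\left(-259 - 30\right) \left(-341\right) - 460953\right) = \left(-169276 + \left(13924 + 48970 + 232815 + 66198\right)\right) \left(\left(-289\right) \left(-341\right) - 460953\right) = \left(-169276 + 361907\right) \left(98549 - 460953\right) = 192631 \left(-362404\right) = -69810244924$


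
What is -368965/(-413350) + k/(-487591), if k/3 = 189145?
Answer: -10929048787/40309147970 ≈ -0.27113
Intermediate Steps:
k = 567435 (k = 3*189145 = 567435)
-368965/(-413350) + k/(-487591) = -368965/(-413350) + 567435/(-487591) = -368965*(-1/413350) + 567435*(-1/487591) = 73793/82670 - 567435/487591 = -10929048787/40309147970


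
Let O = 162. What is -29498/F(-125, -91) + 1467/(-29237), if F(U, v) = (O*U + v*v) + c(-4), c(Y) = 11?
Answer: 422445320/174808023 ≈ 2.4166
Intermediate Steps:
F(U, v) = 11 + v² + 162*U (F(U, v) = (162*U + v*v) + 11 = (162*U + v²) + 11 = (v² + 162*U) + 11 = 11 + v² + 162*U)
-29498/F(-125, -91) + 1467/(-29237) = -29498/(11 + (-91)² + 162*(-125)) + 1467/(-29237) = -29498/(11 + 8281 - 20250) + 1467*(-1/29237) = -29498/(-11958) - 1467/29237 = -29498*(-1/11958) - 1467/29237 = 14749/5979 - 1467/29237 = 422445320/174808023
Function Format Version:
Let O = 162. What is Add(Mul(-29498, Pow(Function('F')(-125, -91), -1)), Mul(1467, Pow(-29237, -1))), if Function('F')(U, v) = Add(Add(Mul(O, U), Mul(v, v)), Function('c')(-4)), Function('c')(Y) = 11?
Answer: Rational(422445320, 174808023) ≈ 2.4166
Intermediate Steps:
Function('F')(U, v) = Add(11, Pow(v, 2), Mul(162, U)) (Function('F')(U, v) = Add(Add(Mul(162, U), Mul(v, v)), 11) = Add(Add(Mul(162, U), Pow(v, 2)), 11) = Add(Add(Pow(v, 2), Mul(162, U)), 11) = Add(11, Pow(v, 2), Mul(162, U)))
Add(Mul(-29498, Pow(Function('F')(-125, -91), -1)), Mul(1467, Pow(-29237, -1))) = Add(Mul(-29498, Pow(Add(11, Pow(-91, 2), Mul(162, -125)), -1)), Mul(1467, Pow(-29237, -1))) = Add(Mul(-29498, Pow(Add(11, 8281, -20250), -1)), Mul(1467, Rational(-1, 29237))) = Add(Mul(-29498, Pow(-11958, -1)), Rational(-1467, 29237)) = Add(Mul(-29498, Rational(-1, 11958)), Rational(-1467, 29237)) = Add(Rational(14749, 5979), Rational(-1467, 29237)) = Rational(422445320, 174808023)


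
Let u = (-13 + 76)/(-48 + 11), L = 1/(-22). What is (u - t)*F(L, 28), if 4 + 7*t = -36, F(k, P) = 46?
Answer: 47794/259 ≈ 184.53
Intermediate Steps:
L = -1/22 ≈ -0.045455
t = -40/7 (t = -4/7 + (⅐)*(-36) = -4/7 - 36/7 = -40/7 ≈ -5.7143)
u = -63/37 (u = 63/(-37) = 63*(-1/37) = -63/37 ≈ -1.7027)
(u - t)*F(L, 28) = (-63/37 - 1*(-40/7))*46 = (-63/37 + 40/7)*46 = (1039/259)*46 = 47794/259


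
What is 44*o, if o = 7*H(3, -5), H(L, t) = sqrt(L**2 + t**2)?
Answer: 308*sqrt(34) ≈ 1795.9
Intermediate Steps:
o = 7*sqrt(34) (o = 7*sqrt(3**2 + (-5)**2) = 7*sqrt(9 + 25) = 7*sqrt(34) ≈ 40.817)
44*o = 44*(7*sqrt(34)) = 308*sqrt(34)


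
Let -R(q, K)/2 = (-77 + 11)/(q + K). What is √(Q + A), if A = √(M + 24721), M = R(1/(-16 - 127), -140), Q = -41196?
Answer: √(-16513022807436 + 20021*√9908798625565)/20021 ≈ 202.58*I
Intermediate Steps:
R(q, K) = 132/(K + q) (R(q, K) = -2*(-77 + 11)/(q + K) = -(-132)/(K + q) = 132/(K + q))
M = -18876/20021 (M = 132/(-140 + 1/(-16 - 127)) = 132/(-140 + 1/(-143)) = 132/(-140 - 1/143) = 132/(-20021/143) = 132*(-143/20021) = -18876/20021 ≈ -0.94281)
A = √9908798625565/20021 (A = √(-18876/20021 + 24721) = √(494920265/20021) = √9908798625565/20021 ≈ 157.23)
√(Q + A) = √(-41196 + √9908798625565/20021)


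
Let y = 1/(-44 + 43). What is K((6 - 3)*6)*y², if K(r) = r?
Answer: 18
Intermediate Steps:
y = -1 (y = 1/(-1) = -1)
K((6 - 3)*6)*y² = ((6 - 3)*6)*(-1)² = (3*6)*1 = 18*1 = 18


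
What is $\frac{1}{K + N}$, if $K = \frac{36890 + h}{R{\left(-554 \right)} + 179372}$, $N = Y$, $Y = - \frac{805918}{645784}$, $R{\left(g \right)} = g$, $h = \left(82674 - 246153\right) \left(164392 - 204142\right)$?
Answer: $\frac{28869450828}{1049092895283209} \approx 2.7518 \cdot 10^{-5}$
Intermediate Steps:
$h = 6498290250$ ($h = \left(-163479\right) \left(-39750\right) = 6498290250$)
$Y = - \frac{402959}{322892}$ ($Y = \left(-805918\right) \frac{1}{645784} = - \frac{402959}{322892} \approx -1.248$)
$N = - \frac{402959}{322892} \approx -1.248$
$K = \frac{3249163570}{89409}$ ($K = \frac{36890 + 6498290250}{-554 + 179372} = \frac{6498327140}{178818} = 6498327140 \cdot \frac{1}{178818} = \frac{3249163570}{89409} \approx 36340.0$)
$\frac{1}{K + N} = \frac{1}{\frac{3249163570}{89409} - \frac{402959}{322892}} = \frac{1}{\frac{1049092895283209}{28869450828}} = \frac{28869450828}{1049092895283209}$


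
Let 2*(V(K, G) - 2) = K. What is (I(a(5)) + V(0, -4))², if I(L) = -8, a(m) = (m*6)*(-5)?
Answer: 36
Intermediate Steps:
V(K, G) = 2 + K/2
a(m) = -30*m (a(m) = (6*m)*(-5) = -30*m)
(I(a(5)) + V(0, -4))² = (-8 + (2 + (½)*0))² = (-8 + (2 + 0))² = (-8 + 2)² = (-6)² = 36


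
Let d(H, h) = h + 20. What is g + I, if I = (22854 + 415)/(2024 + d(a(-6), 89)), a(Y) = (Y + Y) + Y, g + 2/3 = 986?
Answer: 2124985/2133 ≈ 996.24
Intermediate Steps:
g = 2956/3 (g = -⅔ + 986 = 2956/3 ≈ 985.33)
a(Y) = 3*Y (a(Y) = 2*Y + Y = 3*Y)
d(H, h) = 20 + h
I = 23269/2133 (I = (22854 + 415)/(2024 + (20 + 89)) = 23269/(2024 + 109) = 23269/2133 ≈ 10.909)
g + I = 2956/3 + 23269/2133 = 2124985/2133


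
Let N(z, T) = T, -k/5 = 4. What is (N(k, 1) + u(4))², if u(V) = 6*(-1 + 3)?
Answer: 169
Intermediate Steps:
k = -20 (k = -5*4 = -20)
u(V) = 12 (u(V) = 6*2 = 12)
(N(k, 1) + u(4))² = (1 + 12)² = 13² = 169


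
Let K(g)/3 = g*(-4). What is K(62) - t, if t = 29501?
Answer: -30245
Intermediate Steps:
K(g) = -12*g (K(g) = 3*(g*(-4)) = 3*(-4*g) = -12*g)
K(62) - t = -12*62 - 1*29501 = -744 - 29501 = -30245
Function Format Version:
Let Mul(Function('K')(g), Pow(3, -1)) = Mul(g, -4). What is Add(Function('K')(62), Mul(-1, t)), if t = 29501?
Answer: -30245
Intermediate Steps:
Function('K')(g) = Mul(-12, g) (Function('K')(g) = Mul(3, Mul(g, -4)) = Mul(3, Mul(-4, g)) = Mul(-12, g))
Add(Function('K')(62), Mul(-1, t)) = Add(Mul(-12, 62), Mul(-1, 29501)) = Add(-744, -29501) = -30245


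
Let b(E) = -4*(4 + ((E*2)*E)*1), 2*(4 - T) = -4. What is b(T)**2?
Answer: 92416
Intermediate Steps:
T = 6 (T = 4 - 1/2*(-4) = 4 + 2 = 6)
b(E) = -16 - 8*E**2 (b(E) = -4*(4 + ((2*E)*E)*1) = -4*(4 + (2*E**2)*1) = -4*(4 + 2*E**2) = -16 - 8*E**2)
b(T)**2 = (-16 - 8*6**2)**2 = (-16 - 8*36)**2 = (-16 - 288)**2 = (-304)**2 = 92416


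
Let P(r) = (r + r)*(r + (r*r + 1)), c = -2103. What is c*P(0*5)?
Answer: 0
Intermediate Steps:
P(r) = 2*r*(1 + r + r²) (P(r) = (2*r)*(r + (r² + 1)) = (2*r)*(r + (1 + r²)) = (2*r)*(1 + r + r²) = 2*r*(1 + r + r²))
c*P(0*5) = -4206*0*5*(1 + 0*5 + (0*5)²) = -4206*0*(1 + 0 + 0²) = -4206*0*(1 + 0 + 0) = -4206*0 = -2103*0 = 0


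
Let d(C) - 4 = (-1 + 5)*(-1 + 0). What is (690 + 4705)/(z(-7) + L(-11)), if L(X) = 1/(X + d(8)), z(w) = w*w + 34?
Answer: 59345/912 ≈ 65.071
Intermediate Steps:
z(w) = 34 + w² (z(w) = w² + 34 = 34 + w²)
d(C) = 0 (d(C) = 4 + (-1 + 5)*(-1 + 0) = 4 + 4*(-1) = 4 - 4 = 0)
L(X) = 1/X (L(X) = 1/(X + 0) = 1/X)
(690 + 4705)/(z(-7) + L(-11)) = (690 + 4705)/((34 + (-7)²) + 1/(-11)) = 5395/((34 + 49) - 1/11) = 5395/(83 - 1/11) = 5395/(912/11) = 5395*(11/912) = 59345/912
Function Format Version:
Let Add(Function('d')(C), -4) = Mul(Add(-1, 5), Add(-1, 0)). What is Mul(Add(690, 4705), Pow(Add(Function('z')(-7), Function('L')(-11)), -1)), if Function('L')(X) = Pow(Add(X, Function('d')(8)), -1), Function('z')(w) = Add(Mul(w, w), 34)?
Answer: Rational(59345, 912) ≈ 65.071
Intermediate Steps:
Function('z')(w) = Add(34, Pow(w, 2)) (Function('z')(w) = Add(Pow(w, 2), 34) = Add(34, Pow(w, 2)))
Function('d')(C) = 0 (Function('d')(C) = Add(4, Mul(Add(-1, 5), Add(-1, 0))) = Add(4, Mul(4, -1)) = Add(4, -4) = 0)
Function('L')(X) = Pow(X, -1) (Function('L')(X) = Pow(Add(X, 0), -1) = Pow(X, -1))
Mul(Add(690, 4705), Pow(Add(Function('z')(-7), Function('L')(-11)), -1)) = Mul(Add(690, 4705), Pow(Add(Add(34, Pow(-7, 2)), Pow(-11, -1)), -1)) = Mul(5395, Pow(Add(Add(34, 49), Rational(-1, 11)), -1)) = Mul(5395, Pow(Add(83, Rational(-1, 11)), -1)) = Mul(5395, Pow(Rational(912, 11), -1)) = Mul(5395, Rational(11, 912)) = Rational(59345, 912)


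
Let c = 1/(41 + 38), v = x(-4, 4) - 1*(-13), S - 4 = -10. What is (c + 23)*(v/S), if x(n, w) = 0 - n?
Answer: -5151/79 ≈ -65.203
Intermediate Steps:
x(n, w) = -n
S = -6 (S = 4 - 10 = -6)
v = 17 (v = -1*(-4) - 1*(-13) = 4 + 13 = 17)
c = 1/79 ≈ 0.012658
(c + 23)*(v/S) = (1/79 + 23)*(17/(-6)) = 1818*(17*(-⅙))/79 = (1818/79)*(-17/6) = -5151/79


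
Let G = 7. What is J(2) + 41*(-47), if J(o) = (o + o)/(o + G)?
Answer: -17339/9 ≈ -1926.6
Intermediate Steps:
J(o) = 2*o/(7 + o) (J(o) = (o + o)/(o + 7) = (2*o)/(7 + o) = 2*o/(7 + o))
J(2) + 41*(-47) = 2*2/(7 + 2) + 41*(-47) = 2*2/9 - 1927 = 2*2*(⅑) - 1927 = 4/9 - 1927 = -17339/9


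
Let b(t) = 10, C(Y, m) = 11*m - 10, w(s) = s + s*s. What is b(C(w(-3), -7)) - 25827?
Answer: -25817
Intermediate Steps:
w(s) = s + s²
C(Y, m) = -10 + 11*m
b(C(w(-3), -7)) - 25827 = 10 - 25827 = -25817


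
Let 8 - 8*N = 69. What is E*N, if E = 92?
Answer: -1403/2 ≈ -701.50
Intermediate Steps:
N = -61/8 (N = 1 - 1/8*69 = 1 - 69/8 = -61/8 ≈ -7.6250)
E*N = 92*(-61/8) = -1403/2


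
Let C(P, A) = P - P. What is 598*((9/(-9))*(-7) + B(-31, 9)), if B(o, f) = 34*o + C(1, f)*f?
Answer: -626106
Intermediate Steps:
C(P, A) = 0
B(o, f) = 34*o (B(o, f) = 34*o + 0*f = 34*o + 0 = 34*o)
598*((9/(-9))*(-7) + B(-31, 9)) = 598*((9/(-9))*(-7) + 34*(-31)) = 598*(-1/9*9*(-7) - 1054) = 598*(-1*(-7) - 1054) = 598*(7 - 1054) = 598*(-1047) = -626106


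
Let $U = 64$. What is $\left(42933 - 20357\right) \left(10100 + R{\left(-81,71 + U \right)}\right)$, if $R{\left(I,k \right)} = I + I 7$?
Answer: $213388352$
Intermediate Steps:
$R{\left(I,k \right)} = 8 I$ ($R{\left(I,k \right)} = I + 7 I = 8 I$)
$\left(42933 - 20357\right) \left(10100 + R{\left(-81,71 + U \right)}\right) = \left(42933 - 20357\right) \left(10100 + 8 \left(-81\right)\right) = 22576 \left(10100 - 648\right) = 22576 \cdot 9452 = 213388352$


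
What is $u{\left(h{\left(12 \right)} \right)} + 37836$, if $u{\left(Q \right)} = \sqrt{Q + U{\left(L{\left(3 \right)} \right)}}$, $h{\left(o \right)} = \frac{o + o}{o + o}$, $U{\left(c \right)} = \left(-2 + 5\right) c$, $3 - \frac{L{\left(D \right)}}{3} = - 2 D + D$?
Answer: $37836 + \sqrt{55} \approx 37843.0$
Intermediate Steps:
$L{\left(D \right)} = 9 + 3 D$ ($L{\left(D \right)} = 9 - 3 \left(- 2 D + D\right) = 9 - 3 \left(- D\right) = 9 + 3 D$)
$U{\left(c \right)} = 3 c$
$h{\left(o \right)} = 1$ ($h{\left(o \right)} = \frac{2 o}{2 o} = 2 o \frac{1}{2 o} = 1$)
$u{\left(Q \right)} = \sqrt{54 + Q}$ ($u{\left(Q \right)} = \sqrt{Q + 3 \left(9 + 3 \cdot 3\right)} = \sqrt{Q + 3 \left(9 + 9\right)} = \sqrt{Q + 3 \cdot 18} = \sqrt{Q + 54} = \sqrt{54 + Q}$)
$u{\left(h{\left(12 \right)} \right)} + 37836 = \sqrt{54 + 1} + 37836 = \sqrt{55} + 37836 = 37836 + \sqrt{55}$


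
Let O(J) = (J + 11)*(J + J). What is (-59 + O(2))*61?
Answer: -427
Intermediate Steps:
O(J) = 2*J*(11 + J) (O(J) = (11 + J)*(2*J) = 2*J*(11 + J))
(-59 + O(2))*61 = (-59 + 2*2*(11 + 2))*61 = (-59 + 2*2*13)*61 = (-59 + 52)*61 = -7*61 = -427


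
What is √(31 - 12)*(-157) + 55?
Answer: 55 - 157*√19 ≈ -629.35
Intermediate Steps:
√(31 - 12)*(-157) + 55 = √19*(-157) + 55 = -157*√19 + 55 = 55 - 157*√19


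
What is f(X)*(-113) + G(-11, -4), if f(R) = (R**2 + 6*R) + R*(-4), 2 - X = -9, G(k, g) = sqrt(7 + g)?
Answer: -16159 + sqrt(3) ≈ -16157.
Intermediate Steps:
X = 11 (X = 2 - 1*(-9) = 2 + 9 = 11)
f(R) = R**2 + 2*R (f(R) = (R**2 + 6*R) - 4*R = R**2 + 2*R)
f(X)*(-113) + G(-11, -4) = (11*(2 + 11))*(-113) + sqrt(7 - 4) = (11*13)*(-113) + sqrt(3) = 143*(-113) + sqrt(3) = -16159 + sqrt(3)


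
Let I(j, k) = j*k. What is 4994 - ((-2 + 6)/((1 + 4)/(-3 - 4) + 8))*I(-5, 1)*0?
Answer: 4994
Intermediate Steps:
4994 - ((-2 + 6)/((1 + 4)/(-3 - 4) + 8))*I(-5, 1)*0 = 4994 - ((-2 + 6)/((1 + 4)/(-3 - 4) + 8))*(-5*1)*0 = 4994 - (4/(5/(-7) + 8))*(-5)*0 = 4994 - (4/(5*(-⅐) + 8))*(-5)*0 = 4994 - (4/(-5/7 + 8))*(-5)*0 = 4994 - (4/(51/7))*(-5)*0 = 4994 - (4*(7/51))*(-5)*0 = 4994 - (28/51)*(-5)*0 = 4994 - (-140)*0/51 = 4994 - 1*0 = 4994 + 0 = 4994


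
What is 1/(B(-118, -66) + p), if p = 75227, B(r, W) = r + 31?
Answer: 1/75140 ≈ 1.3308e-5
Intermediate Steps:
B(r, W) = 31 + r
1/(B(-118, -66) + p) = 1/((31 - 118) + 75227) = 1/(-87 + 75227) = 1/75140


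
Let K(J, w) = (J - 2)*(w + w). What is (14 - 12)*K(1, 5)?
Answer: -20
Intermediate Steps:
K(J, w) = 2*w*(-2 + J) (K(J, w) = (-2 + J)*(2*w) = 2*w*(-2 + J))
(14 - 12)*K(1, 5) = (14 - 12)*(2*5*(-2 + 1)) = 2*(2*5*(-1)) = 2*(-10) = -20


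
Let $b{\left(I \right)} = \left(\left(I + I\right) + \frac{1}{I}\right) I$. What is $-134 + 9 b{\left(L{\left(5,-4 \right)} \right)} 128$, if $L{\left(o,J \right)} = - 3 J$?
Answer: $332794$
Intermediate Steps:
$b{\left(I \right)} = I \left(\frac{1}{I} + 2 I\right)$ ($b{\left(I \right)} = \left(2 I + \frac{1}{I}\right) I = \left(\frac{1}{I} + 2 I\right) I = I \left(\frac{1}{I} + 2 I\right)$)
$-134 + 9 b{\left(L{\left(5,-4 \right)} \right)} 128 = -134 + 9 \left(1 + 2 \left(\left(-3\right) \left(-4\right)\right)^{2}\right) 128 = -134 + 9 \left(1 + 2 \cdot 12^{2}\right) 128 = -134 + 9 \left(1 + 2 \cdot 144\right) 128 = -134 + 9 \left(1 + 288\right) 128 = -134 + 9 \cdot 289 \cdot 128 = -134 + 2601 \cdot 128 = -134 + 332928 = 332794$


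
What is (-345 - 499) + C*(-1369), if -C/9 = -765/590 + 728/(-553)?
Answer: -307995007/9322 ≈ -33040.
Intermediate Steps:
C = 219231/9322 (C = -9*(-765/590 + 728/(-553)) = -9*(-765*1/590 + 728*(-1/553)) = -9*(-153/118 - 104/79) = -9*(-24359/9322) = 219231/9322 ≈ 23.518)
(-345 - 499) + C*(-1369) = (-345 - 499) + (219231/9322)*(-1369) = -844 - 300127239/9322 = -307995007/9322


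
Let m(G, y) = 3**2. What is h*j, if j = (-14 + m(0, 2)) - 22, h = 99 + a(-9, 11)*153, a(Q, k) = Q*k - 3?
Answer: 418689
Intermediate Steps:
m(G, y) = 9
a(Q, k) = -3 + Q*k
h = -15507 (h = 99 + (-3 - 9*11)*153 = 99 + (-3 - 99)*153 = 99 - 102*153 = 99 - 15606 = -15507)
j = -27 (j = (-14 + 9) - 22 = -5 - 22 = -27)
h*j = -15507*(-27) = 418689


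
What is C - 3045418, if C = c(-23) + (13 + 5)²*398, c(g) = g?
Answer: -2916489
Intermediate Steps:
C = 128929 (C = -23 + (13 + 5)²*398 = -23 + 18²*398 = -23 + 324*398 = -23 + 128952 = 128929)
C - 3045418 = 128929 - 3045418 = -2916489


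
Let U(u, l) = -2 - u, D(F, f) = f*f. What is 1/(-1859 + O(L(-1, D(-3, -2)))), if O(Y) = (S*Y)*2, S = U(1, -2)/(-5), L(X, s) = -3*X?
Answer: -5/9277 ≈ -0.00053897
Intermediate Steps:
D(F, f) = f**2
S = 3/5 (S = (-2 - 1*1)/(-5) = (-2 - 1)*(-1/5) = -3*(-1/5) = 3/5 ≈ 0.60000)
O(Y) = 6*Y/5 (O(Y) = (3*Y/5)*2 = 6*Y/5)
1/(-1859 + O(L(-1, D(-3, -2)))) = 1/(-1859 + 6*(-3*(-1))/5) = 1/(-1859 + (6/5)*3) = 1/(-1859 + 18/5) = 1/(-9277/5) = -5/9277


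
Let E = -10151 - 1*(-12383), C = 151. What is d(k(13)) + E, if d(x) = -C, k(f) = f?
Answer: 2081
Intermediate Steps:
d(x) = -151 (d(x) = -1*151 = -151)
E = 2232 (E = -10151 + 12383 = 2232)
d(k(13)) + E = -151 + 2232 = 2081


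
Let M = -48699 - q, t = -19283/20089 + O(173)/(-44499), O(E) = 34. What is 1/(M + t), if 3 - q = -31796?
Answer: -893940411/71961273961921 ≈ -1.2423e-5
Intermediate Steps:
q = 31799 (q = 3 - 1*(-31796) = 3 + 31796 = 31799)
t = -858757243/893940411 (t = -19283/20089 + 34/(-44499) = -19283*1/20089 + 34*(-1/44499) = -19283/20089 - 34/44499 = -858757243/893940411 ≈ -0.96064)
M = -80498 (M = -48699 - 1*31799 = -48699 - 31799 = -80498)
1/(M + t) = 1/(-80498 - 858757243/893940411) = 1/(-71961273961921/893940411) = -893940411/71961273961921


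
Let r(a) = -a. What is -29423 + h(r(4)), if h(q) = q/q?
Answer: -29422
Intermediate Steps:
h(q) = 1
-29423 + h(r(4)) = -29423 + 1 = -29422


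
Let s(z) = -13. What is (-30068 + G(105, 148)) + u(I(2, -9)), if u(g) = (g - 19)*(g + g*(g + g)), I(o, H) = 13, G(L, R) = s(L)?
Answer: -32187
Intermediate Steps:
G(L, R) = -13
u(g) = (-19 + g)*(g + 2*g²) (u(g) = (-19 + g)*(g + g*(2*g)) = (-19 + g)*(g + 2*g²))
(-30068 + G(105, 148)) + u(I(2, -9)) = (-30068 - 13) + 13*(-19 - 37*13 + 2*13²) = -30081 + 13*(-19 - 481 + 2*169) = -30081 + 13*(-19 - 481 + 338) = -30081 + 13*(-162) = -30081 - 2106 = -32187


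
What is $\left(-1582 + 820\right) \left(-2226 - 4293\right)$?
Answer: $4967478$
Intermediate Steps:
$\left(-1582 + 820\right) \left(-2226 - 4293\right) = \left(-762\right) \left(-6519\right) = 4967478$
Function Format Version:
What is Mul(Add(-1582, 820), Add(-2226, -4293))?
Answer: 4967478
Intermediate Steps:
Mul(Add(-1582, 820), Add(-2226, -4293)) = Mul(-762, -6519) = 4967478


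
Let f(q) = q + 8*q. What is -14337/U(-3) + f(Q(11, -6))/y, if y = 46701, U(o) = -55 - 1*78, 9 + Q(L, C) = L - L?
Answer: 74393496/690137 ≈ 107.80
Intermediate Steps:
Q(L, C) = -9 (Q(L, C) = -9 + (L - L) = -9 + 0 = -9)
U(o) = -133 (U(o) = -55 - 78 = -133)
f(q) = 9*q
-14337/U(-3) + f(Q(11, -6))/y = -14337/(-133) + (9*(-9))/46701 = -14337*(-1/133) - 81*1/46701 = 14337/133 - 9/5189 = 74393496/690137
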